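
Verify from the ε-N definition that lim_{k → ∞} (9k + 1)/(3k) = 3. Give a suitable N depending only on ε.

Let ε > 0. For k ≥ 1, |(9k + 1)/(3k) − 3| = |3|/(3(3k)) = 3/(3(3k)).
Since 3k ≥ 3k for k ≥ 1, this is ≤ 3/(3·3k) = (1/3)/k.
So |(9k + 1)/(3k) − 3| < ε whenever k > (1/3)/ε.
Take N = (1/3)/ε. If k > N then |(9k + 1)/(3k) − 3| ≤ (1/3)/k < ε.

N = (1/3)/ε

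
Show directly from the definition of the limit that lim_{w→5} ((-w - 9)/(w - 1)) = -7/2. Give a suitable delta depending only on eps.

delta = min(2, (4/5)eps)

Let eps > 0 be given. We want delta > 0 with 0 < |w − 5| < delta ⇒ |(-w - 9)/(w - 1) + 7/2| < eps.
Combining over a common denominator, (-w - 9)/(w - 1) + 7/2 = [(-w - 9)·4 − (-14)·(w - 1)] / [4·(w - 1)] = 10(w − 5) / (4(w - 1)).
So |(-w - 9)/(w - 1) + 7/2| = 10|w − 5| / (4·|w − 1|).
Restrict delta ≤ 2. Then |w − 5| < 2 gives |w − 1| = |(w − 5) + 4| ≥ 4 − 2 = 2.
Hence |(-w - 9)/(w - 1) + 7/2| < 10|w − 5|/(4·2) = (5/4)|w − 5|, which is < eps once |w − 5| < (4/5)eps.
Take delta = min(2, (4/5)eps). Then 0 < |w − 5| < delta forces both bounds, so |(-w - 9)/(w - 1) + 7/2| < eps.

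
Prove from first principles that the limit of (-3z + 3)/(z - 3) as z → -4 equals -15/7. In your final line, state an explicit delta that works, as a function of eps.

Let eps > 0. We want delta > 0 with 0 < |z + 4| < delta ⇒ |(-3z + 3)/(z - 3) + 15/7| < eps.
Combining over a common denominator, (-3z + 3)/(z - 3) + 15/7 = [(-3z + 3)·(-7) − 15·(z - 3)] / [(-7)·(z - 3)] = 6(z + 4) / ((-7)(z - 3)).
So |(-3z + 3)/(z - 3) + 15/7| = 6|z + 4| / (7·|z − 3|).
Restrict delta ≤ 7/2. Then |z + 4| < 7/2 gives |z − 3| = |(z + 4) + (-7)| ≥ 7 − 7/2 = 7/2.
Hence |(-3z + 3)/(z - 3) + 15/7| < 6|z + 4|/(7·(7/2)) = (12/49)|z + 4|, which is < eps once |z + 4| < (49/12)eps.
Take delta = min(7/2, (49/12)eps). Then 0 < |z + 4| < delta forces both bounds, so |(-3z + 3)/(z - 3) + 15/7| < eps.

delta = min(7/2, (49/12)eps)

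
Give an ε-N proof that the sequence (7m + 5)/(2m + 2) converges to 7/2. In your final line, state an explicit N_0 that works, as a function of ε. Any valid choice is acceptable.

N_0 = 1/ε

Fix ε > 0. For m ≥ 1, |(7m + 5)/(2m + 2) − (7/2)| = |-4|/(2(2m + 2)) = 4/(2(2m + 2)).
Since 2m + 2 ≥ 2m for m ≥ 1, this is ≤ 4/(2·2m) = 1/m.
So |(7m + 5)/(2m + 2) − (7/2)| < ε whenever m > 1/ε.
Take N_0 = 1/ε. If m > N_0 then |(7m + 5)/(2m + 2) − (7/2)| ≤ 1/m < ε.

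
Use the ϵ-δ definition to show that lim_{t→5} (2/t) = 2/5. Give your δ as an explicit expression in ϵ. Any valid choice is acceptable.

δ = min(5/2, (25/4)ϵ)

Let ϵ > 0 be given. We seek δ > 0 such that 0 < |t − 5| < δ implies |2/t − (2/5)| < ϵ.
|2/t − (2/5)| = 2·|5 − t|/(5·|t|) = 2|t − 5|/(5|t|).
Restrict δ ≤ 5/2. Then |t − 5| < 5/2 gives |t| > 5/2, so 5|t| > 25/2.
Then |2/t − (2/5)| < 2|t − 5|/(25/2), which is < ϵ when |t − 5| < (25/4)ϵ.
Take δ = min(5/2, (25/4)ϵ). Then 0 < |t − 5| < δ gives both |t − 5| < 5/2 and |t − 5| < (25/4)ϵ, so |2/t − (2/5)| < ϵ.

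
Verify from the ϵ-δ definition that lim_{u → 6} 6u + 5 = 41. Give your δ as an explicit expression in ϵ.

δ = ϵ/6

Let ϵ > 0. We need δ > 0 so that 0 < |u − 6| < δ implies |(6u + 5) − 41| < ϵ.
|(6u + 5) − 41| = |6u - 36| = 6|u − 6|.
Thus it suffices that |u − 6| < ϵ/6.
Choosing δ = ϵ/6 gives |(6u + 5) − 41| = 6|u − 6| < ϵ whenever |u − 6| < δ.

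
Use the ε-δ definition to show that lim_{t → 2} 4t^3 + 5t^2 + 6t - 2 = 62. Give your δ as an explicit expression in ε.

Fix ε > 0. We want δ > 0 such that 0 < |t − 2| < δ implies |(4t^3 + 5t^2 + 6t - 2) − 62| < ε.
(4t^3 + 5t^2 + 6t - 2) − 62 = 4t^3 + 5t^2 + 6t - 64 = (t − 2)(4t^2 + 13t + 32).
So |(4t^3 + 5t^2 + 6t - 2) − 62| = |t − 2|·|4t^2 + 13t + 32|.
Require δ ≤ 2. Then |t − 2| < 2 gives |t| < 4, and by the triangle inequality |4t^2 + 13t + 32| ≤ 4·4^2 + 13·4 + 32 = 148.
Hence |(4t^3 + 5t^2 + 6t - 2) − 62| ≤ 148|t − 2| < ε provided |t − 2| < ε/148.
Choosing δ = min(2, ε/148) ensures both conditions, hence |(4t^3 + 5t^2 + 6t - 2) − 62| < ε.

δ = min(2, ε/148)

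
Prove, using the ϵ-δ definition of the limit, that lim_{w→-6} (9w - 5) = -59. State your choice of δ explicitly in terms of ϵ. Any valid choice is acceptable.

δ = ϵ/9

Fix ϵ > 0. We need δ > 0 so that 0 < |w + 6| < δ implies |(9w - 5) + 59| < ϵ.
|(9w - 5) + 59| = |9w + 54| = 9|w + 6|.
Thus it suffices that |w + 6| < ϵ/9.
Take δ = ϵ/9. If 0 < |w + 6| < δ then |(9w - 5) + 59| = 9|w + 6| < 9·(ϵ/9) = ϵ.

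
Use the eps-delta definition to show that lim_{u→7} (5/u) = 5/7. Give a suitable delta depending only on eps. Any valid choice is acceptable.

delta = min(7/2, (49/10)eps)

Suppose eps > 0. We seek delta > 0 such that 0 < |u − 7| < delta implies |5/u − (5/7)| < eps.
|5/u − (5/7)| = 5·|7 − u|/(7·|u|) = 5|u − 7|/(7|u|).
Restrict delta ≤ 7/2. Then |u − 7| < 7/2 gives |u| > 7/2, so 7|u| > 49/2.
Then |5/u − (5/7)| < 5|u − 7|/(49/2), which is < eps when |u − 7| < (49/10)eps.
Take delta = min(7/2, (49/10)eps). Then 0 < |u − 7| < delta gives both |u − 7| < 7/2 and |u − 7| < (49/10)eps, so |5/u − (5/7)| < eps.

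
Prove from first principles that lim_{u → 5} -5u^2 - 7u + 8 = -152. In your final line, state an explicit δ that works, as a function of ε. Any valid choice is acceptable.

Fix ε > 0. We want δ > 0 such that 0 < |u − 5| < δ implies |(-5u^2 - 7u + 8) + 152| < ε.
(-5u^2 - 7u + 8) + 152 = -5u^2 - 7u + 160 = (u − 5)(-5u - 32).
So |(-5u^2 - 7u + 8) + 152| = |u − 5|·|-5u - 32|.
Require δ ≤ 1. Then |u − 5| < 1 gives |u| < 6, and by the triangle inequality |-5u - 32| ≤ 5·6 + 32 = 62.
Hence |(-5u^2 - 7u + 8) + 152| ≤ 62|u − 5| < ε provided |u − 5| < ε/62.
Choosing δ = min(1, ε/62) ensures both conditions, hence |(-5u^2 - 7u + 8) + 152| < ε.

δ = min(1, ε/62)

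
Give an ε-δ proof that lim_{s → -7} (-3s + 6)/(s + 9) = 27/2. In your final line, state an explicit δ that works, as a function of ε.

δ = min(1, (2/33)ε)

Let ε > 0. We want δ > 0 with 0 < |s + 7| < δ ⇒ |(-3s + 6)/(s + 9) − (27/2)| < ε.
Combining over a common denominator, (-3s + 6)/(s + 9) − (27/2) = [(-3s + 6)·2 − 27·(s + 9)] / [2·(s + 9)] = -33(s + 7) / (2(s + 9)).
So |(-3s + 6)/(s + 9) − (27/2)| = 33|s + 7| / (2·|s + 9|).
Restrict δ ≤ 1. Then |s + 7| < 1 gives |s + 9| = |(s + 7) + 2| ≥ 2 − 1 = 1.
Hence |(-3s + 6)/(s + 9) − (27/2)| < 33|s + 7|/(2·1) = (33/2)|s + 7|, which is < ε once |s + 7| < (2/33)ε.
Take δ = min(1, (2/33)ε). Then 0 < |s + 7| < δ forces both bounds, so |(-3s + 6)/(s + 9) − (27/2)| < ε.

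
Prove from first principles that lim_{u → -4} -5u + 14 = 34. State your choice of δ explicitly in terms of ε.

Let ε > 0. We need δ > 0 so that 0 < |u + 4| < δ implies |(-5u + 14) − 34| < ε.
Since (-5u + 14) − 34 = -5(u + 4), we have |(-5u + 14) − 34| = 5|u + 4|.
Thus it suffices that |u + 4| < ε/5.
Take δ = ε/5. If 0 < |u + 4| < δ then |(-5u + 14) − 34| = 5|u + 4| < 5·(ε/5) = ε.

δ = ε/5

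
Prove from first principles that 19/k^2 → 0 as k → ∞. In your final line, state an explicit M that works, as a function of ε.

M = (19/ε)^{1/2}

Fix ε > 0. For k ≥ 1, |19/k^2 − 0| = 19/k^2.
19/k^2 < ε ⇔ k^2 > 19/ε ⇔ k > (19/ε)^{1/2}.
Take M = (19/ε)^{1/2}. Then k > M implies 19/k^2 < ε.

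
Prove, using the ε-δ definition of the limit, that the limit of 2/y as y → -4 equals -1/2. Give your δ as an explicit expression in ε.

Let ε > 0 be given. We seek δ > 0 such that 0 < |y + 4| < δ implies |2/y + 1/2| < ε.
|2/y + 1/2| = 2·|-4 − y|/(4·|y|) = 2|y + 4|/(4|y|).
Restrict δ ≤ 2. Then |y + 4| < 2 gives |y| > 2, so 4|y| > 8.
Then |2/y + 1/2| < 2|y + 4|/8, which is < ε when |y + 4| < 4ε.
Take δ = min(2, 4ε). Then 0 < |y + 4| < δ gives both |y + 4| < 2 and |y + 4| < 4ε, so |2/y + 1/2| < ε.

δ = min(2, 4ε)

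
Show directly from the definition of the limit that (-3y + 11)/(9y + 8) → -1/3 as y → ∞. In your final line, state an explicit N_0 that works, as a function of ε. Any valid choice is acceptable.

Let ε > 0 be given. We seek N_0 > 0 such that y > N_0 implies |(-3y + 11)/(9y + 8) + 1/3| < ε.
(-3y + 11)/(9y + 8) + 1/3 = (9(-3y + 11) − (-3)(9y + 8)) / (9(9y + 8)) = 123/(9(9y + 8)).
For y > 0 we have 9y + 8 > 9y, so |(-3y + 11)/(9y + 8) + 1/3| = 123/(9(9y + 8)) < 123/(9·9y) = (41/27)/y.
Thus |(-3y + 11)/(9y + 8) + 1/3| < ε whenever y > (41/27)/ε.
Take N_0 = (41/27)/ε. If y > N_0 then |(-3y + 11)/(9y + 8) + 1/3| < (41/27)/y < ε.

N_0 = (41/27)/ε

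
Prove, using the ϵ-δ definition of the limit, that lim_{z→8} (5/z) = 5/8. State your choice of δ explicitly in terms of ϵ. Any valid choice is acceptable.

Fix ϵ > 0. We seek δ > 0 such that 0 < |z − 8| < δ implies |5/z − (5/8)| < ϵ.
|5/z − (5/8)| = 5·|8 − z|/(8·|z|) = 5|z − 8|/(8|z|).
Require δ ≤ 4 so that |z| > 8 − 4 = 4, hence 8|z| > 32.
Then |5/z − (5/8)| < 5|z − 8|/32, which is < ϵ when |z − 8| < (32/5)ϵ.
Take δ = min(4, (32/5)ϵ). Then 0 < |z − 8| < δ gives both |z − 8| < 4 and |z − 8| < (32/5)ϵ, so |5/z − (5/8)| < ϵ.

δ = min(4, (32/5)ϵ)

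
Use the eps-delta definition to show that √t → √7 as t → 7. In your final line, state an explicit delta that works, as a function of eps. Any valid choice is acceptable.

delta = min(7, √7·eps)

Let eps > 0 be given. We want delta > 0 such that 0 < |t − 7| < delta implies |√t − √7| < eps.
Multiplying by the conjugate, |√t − √7| = |t − 7|/(√t + √7).
Restrict delta ≤ 7 so that |t − 7| < 7 forces t > 0, and then √t + √7 > √7.
Hence |√t − √7| < |t − 7|/√7, which is < eps once |t − 7| < √7·eps.
Take delta = min(7, √7·eps). If 0 < |t − 7| < delta then t > 0 and |√t − √7| < |t − 7|/√7 < eps.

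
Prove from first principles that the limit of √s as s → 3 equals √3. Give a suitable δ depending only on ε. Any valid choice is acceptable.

Let ε > 0. We want δ > 0 such that 0 < |s − 3| < δ implies |√s − √3| < ε.
Rationalise: √s − √3 = (s − 3)/(√s + √3), so |√s − √3| = |s − 3|/(√s + √3).
Restrict δ ≤ 3 so that |s − 3| < 3 forces s > 0, and then √s + √3 > √3.
Hence |√s − √3| < |s − 3|/√3, which is < ε once |s − 3| < √3·ε.
Take δ = min(3, √3·ε). If 0 < |s − 3| < δ then s > 0 and |√s − √3| < |s − 3|/√3 < ε.

δ = min(3, √3·ε)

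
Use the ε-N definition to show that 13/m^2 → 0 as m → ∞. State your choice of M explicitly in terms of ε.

M = (13/ε)^{1/2}

Let ε > 0 be given. For m ≥ 1, |13/m^2 − 0| = 13/m^2.
13/m^2 < ε ⇔ m^2 > 13/ε ⇔ m > (13/ε)^{1/2}.
Take M = (13/ε)^{1/2}. Then m > M implies 13/m^2 < ε.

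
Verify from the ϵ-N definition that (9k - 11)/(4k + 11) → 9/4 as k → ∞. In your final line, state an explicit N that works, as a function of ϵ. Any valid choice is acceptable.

N = (143/16)/ϵ

Fix ϵ > 0. For k ≥ 1, |(9k - 11)/(4k + 11) − (9/4)| = |-143|/(4(4k + 11)) = 143/(4(4k + 11)).
Since 4k + 11 ≥ 4k for k ≥ 1, this is ≤ 143/(4·4k) = (143/16)/k.
So |(9k - 11)/(4k + 11) − (9/4)| < ϵ whenever k > (143/16)/ϵ.
Take N = (143/16)/ϵ. If k > N then |(9k - 11)/(4k + 11) − (9/4)| ≤ (143/16)/k < ϵ.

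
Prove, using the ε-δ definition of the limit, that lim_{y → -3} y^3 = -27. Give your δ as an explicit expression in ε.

Let ε > 0 be given. We seek δ > 0 with 0 < |y + 3| < δ ⇒ |y^3 + 27| < ε.
Factor: y^3 + 27 = (y + 3)(y^2 - 3y + 9), so |y^3 + 27| = |y + 3|·|y^2 - 3y + 9|.
Restrict δ ≤ 1. Then |y + 3| < 1 gives |y| < 4, so by the triangle inequality |y^2 - 3y + 9| ≤ 4^2 + 3·4 + 9 = 37.
Hence |y^3 + 27| ≤ 37|y + 3|, which is < ε once |y + 3| < ε/37.
Take δ = min(1, ε/37). If 0 < |y + 3| < δ then both bounds hold and |y^3 + 27| ≤ 37|y + 3| < 37·(ε/37) = ε.

δ = min(1, ε/37)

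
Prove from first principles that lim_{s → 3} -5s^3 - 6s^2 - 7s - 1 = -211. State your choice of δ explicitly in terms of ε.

δ = min(1, ε/234)

Suppose ε > 0. We want δ > 0 such that 0 < |s − 3| < δ implies |(-5s^3 - 6s^2 - 7s - 1) + 211| < ε.
(-5s^3 - 6s^2 - 7s - 1) + 211 = -5s^3 - 6s^2 - 7s + 210 = (s − 3)(-5s^2 - 21s - 70).
So |(-5s^3 - 6s^2 - 7s - 1) + 211| = |s − 3|·|-5s^2 - 21s - 70|.
Assume first that |s − 3| < 1, so |s| < 4. Then |-5s^2 - 21s - 70| ≤ 5·4^2 + 21·4 + 70 = 234.
Hence |(-5s^3 - 6s^2 - 7s - 1) + 211| ≤ 234|s − 3| < ε provided |s − 3| < ε/234.
Take δ = min(1, ε/234). Then 0 < |s − 3| < δ gives both |s − 3| < 1 and |s − 3| < ε/234, so |(-5s^3 - 6s^2 - 7s - 1) + 211| < ε.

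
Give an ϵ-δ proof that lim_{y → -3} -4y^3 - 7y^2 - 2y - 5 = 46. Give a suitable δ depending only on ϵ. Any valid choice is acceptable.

δ = min(2, ϵ/142)

Fix ϵ > 0. We want δ > 0 such that 0 < |y + 3| < δ implies |(-4y^3 - 7y^2 - 2y - 5) − 46| < ϵ.
(-4y^3 - 7y^2 - 2y - 5) − 46 = -4y^3 - 7y^2 - 2y - 51 = (y + 3)(-4y^2 + 5y - 17).
So |(-4y^3 - 7y^2 - 2y - 5) − 46| = |y + 3|·|-4y^2 + 5y - 17|.
Require δ ≤ 2. Then |y + 3| < 2 gives |y| < 5, and by the triangle inequality |-4y^2 + 5y - 17| ≤ 4·5^2 + 5·5 + 17 = 142.
Hence |(-4y^3 - 7y^2 - 2y - 5) − 46| ≤ 142|y + 3| < ϵ provided |y + 3| < ϵ/142.
Take δ = min(2, ϵ/142). Then 0 < |y + 3| < δ gives both |y + 3| < 2 and |y + 3| < ϵ/142, so |(-4y^3 - 7y^2 - 2y - 5) − 46| < ϵ.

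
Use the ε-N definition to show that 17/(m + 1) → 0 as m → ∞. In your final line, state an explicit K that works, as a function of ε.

K = 17/ε

Suppose ε > 0. For m ≥ 1, |17/(m + 1) − 0| = 17/(m + 1) ≤ 17/m.
We need 17/m < ε, i.e. m > 17/ε.
Take K = 17/ε. If m > K then |17/(m + 1)| ≤ 17/m < ε.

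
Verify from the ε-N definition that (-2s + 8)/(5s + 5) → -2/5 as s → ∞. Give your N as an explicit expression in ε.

N = 2/ε

Fix ε > 0. We seek N > 0 such that s > N implies |(-2s + 8)/(5s + 5) + 2/5| < ε.
(-2s + 8)/(5s + 5) + 2/5 = (5(-2s + 8) − (-2)(5s + 5)) / (5(5s + 5)) = 50/(5(5s + 5)).
For s > 0 we have 5s + 5 > 5s, so |(-2s + 8)/(5s + 5) + 2/5| = 50/(5(5s + 5)) < 50/(5·5s) = 2/s.
Thus |(-2s + 8)/(5s + 5) + 2/5| < ε whenever s > 2/ε.
Take N = 2/ε. If s > N then |(-2s + 8)/(5s + 5) + 2/5| < 2/s < ε.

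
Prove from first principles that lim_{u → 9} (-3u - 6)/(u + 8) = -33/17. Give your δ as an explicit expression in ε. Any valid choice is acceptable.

Suppose ε > 0. We want δ > 0 with 0 < |u − 9| < δ ⇒ |(-3u - 6)/(u + 8) + 33/17| < ε.
Combining over a common denominator, (-3u - 6)/(u + 8) + 33/17 = [(-3u - 6)·17 − (-33)·(u + 8)] / [17·(u + 8)] = -18(u − 9) / (17(u + 8)).
So |(-3u - 6)/(u + 8) + 33/17| = 18|u − 9| / (17·|u + 8|).
Require δ ≤ 17/2, so |u + 8| ≥ |17| − |u − 9| > 17 − 17/2 = 17/2.
Hence |(-3u - 6)/(u + 8) + 33/17| < 18|u − 9|/(17·(17/2)) = (36/289)|u − 9|, which is < ε once |u − 9| < (289/36)ε.
Take δ = min(17/2, (289/36)ε). Then 0 < |u − 9| < δ forces both bounds, so |(-3u - 6)/(u + 8) + 33/17| < ε.

δ = min(17/2, (289/36)ε)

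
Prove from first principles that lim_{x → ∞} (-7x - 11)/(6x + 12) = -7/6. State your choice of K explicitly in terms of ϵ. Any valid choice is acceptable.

Suppose ϵ > 0. We seek K > 0 such that x > K implies |(-7x - 11)/(6x + 12) + 7/6| < ϵ.
(-7x - 11)/(6x + 12) + 7/6 = (6(-7x - 11) − (-7)(6x + 12)) / (6(6x + 12)) = 18/(6(6x + 12)).
For x > 0 we have 6x + 12 > 6x, so |(-7x - 11)/(6x + 12) + 7/6| = 18/(6(6x + 12)) < 18/(6·6x) = (1/2)/x.
Thus |(-7x - 11)/(6x + 12) + 7/6| < ϵ whenever x > (1/2)/ϵ.
Take K = (1/2)/ϵ. If x > K then |(-7x - 11)/(6x + 12) + 7/6| < (1/2)/x < ϵ.

K = (1/2)/ϵ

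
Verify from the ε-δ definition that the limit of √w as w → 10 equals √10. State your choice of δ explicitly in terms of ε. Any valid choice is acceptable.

Let ε > 0 be given. We want δ > 0 such that 0 < |w − 10| < δ implies |√w − √10| < ε.
Multiplying by the conjugate, |√w − √10| = |w − 10|/(√w + √10).
Restrict δ ≤ 10 so that |w − 10| < 10 forces w > 0, and then √w + √10 > √10.
Hence |√w − √10| < |w − 10|/√10, which is < ε once |w − 10| < √10·ε.
Take δ = min(10, √10·ε). If 0 < |w − 10| < δ then w > 0 and |√w − √10| < |w − 10|/√10 < ε.

δ = min(10, √10·ε)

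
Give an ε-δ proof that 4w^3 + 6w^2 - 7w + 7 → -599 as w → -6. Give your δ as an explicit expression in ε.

Let ε > 0 be given. We want δ > 0 such that 0 < |w + 6| < δ implies |(4w^3 + 6w^2 - 7w + 7) + 599| < ε.
(4w^3 + 6w^2 - 7w + 7) + 599 = 4w^3 + 6w^2 - 7w + 606 = (w + 6)(4w^2 - 18w + 101).
So |(4w^3 + 6w^2 - 7w + 7) + 599| = |w + 6|·|4w^2 - 18w + 101|.
Assume first that |w + 6| < 1, so |w| < 7. Then |4w^2 - 18w + 101| ≤ 4·7^2 + 18·7 + 101 = 423.
Hence |(4w^3 + 6w^2 - 7w + 7) + 599| ≤ 423|w + 6| < ε provided |w + 6| < ε/423.
Choosing δ = min(1, ε/423) ensures both conditions, hence |(4w^3 + 6w^2 - 7w + 7) + 599| < ε.

δ = min(1, ε/423)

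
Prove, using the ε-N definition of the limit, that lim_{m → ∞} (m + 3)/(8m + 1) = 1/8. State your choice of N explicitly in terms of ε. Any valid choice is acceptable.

Suppose ε > 0. For m ≥ 1, |(m + 3)/(8m + 1) − (1/8)| = |23|/(8(8m + 1)) = 23/(8(8m + 1)).
Since 8m + 1 ≥ 8m for m ≥ 1, this is ≤ 23/(8·8m) = (23/64)/m.
So |(m + 3)/(8m + 1) − (1/8)| < ε whenever m > (23/64)/ε.
Take N = (23/64)/ε. If m > N then |(m + 3)/(8m + 1) − (1/8)| ≤ (23/64)/m < ε.

N = (23/64)/ε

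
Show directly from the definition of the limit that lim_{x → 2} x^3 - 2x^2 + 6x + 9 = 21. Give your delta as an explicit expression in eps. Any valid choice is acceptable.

Suppose eps > 0. We want delta > 0 such that 0 < |x − 2| < delta implies |(x^3 - 2x^2 + 6x + 9) − 21| < eps.
(x^3 - 2x^2 + 6x + 9) − 21 = x^3 - 2x^2 + 6x - 12 = (x − 2)(x^2 + 6).
So |(x^3 - 2x^2 + 6x + 9) − 21| = |x − 2|·|x^2 + 6|.
Assume first that |x − 2| < 1, so |x| < 3. Then |x^2 + 6| ≤ 3^2 + 6 = 15.
Hence |(x^3 - 2x^2 + 6x + 9) − 21| ≤ 15|x − 2| < eps provided |x − 2| < eps/15.
Choosing delta = min(1, eps/15) ensures both conditions, hence |(x^3 - 2x^2 + 6x + 9) − 21| < eps.

delta = min(1, eps/15)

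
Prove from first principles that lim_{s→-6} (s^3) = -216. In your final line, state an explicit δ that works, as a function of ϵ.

Suppose ϵ > 0. We seek δ > 0 with 0 < |s + 6| < δ ⇒ |s^3 + 216| < ϵ.
Factor: s^3 + 216 = (s + 6)(s^2 - 6s + 36), so |s^3 + 216| = |s + 6|·|s^2 - 6s + 36|.
Restrict δ ≤ 2. Then |s + 6| < 2 gives |s| < 8, so by the triangle inequality |s^2 - 6s + 36| ≤ 8^2 + 6·8 + 36 = 148.
Hence |s^3 + 216| ≤ 148|s + 6|, which is < ϵ once |s + 6| < ϵ/148.
Take δ = min(2, ϵ/148). If 0 < |s + 6| < δ then both bounds hold and |s^3 + 216| ≤ 148|s + 6| < 148·(ϵ/148) = ϵ.

δ = min(2, ϵ/148)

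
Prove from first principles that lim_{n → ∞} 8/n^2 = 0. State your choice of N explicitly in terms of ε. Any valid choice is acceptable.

Let ε > 0. For n ≥ 1, |8/n^2 − 0| = 8/n^2.
8/n^2 < ε ⇔ n^2 > 8/ε ⇔ n > (8/ε)^{1/2}.
Take N = (8/ε)^{1/2}. Then n > N implies 8/n^2 < ε.

N = (8/ε)^{1/2}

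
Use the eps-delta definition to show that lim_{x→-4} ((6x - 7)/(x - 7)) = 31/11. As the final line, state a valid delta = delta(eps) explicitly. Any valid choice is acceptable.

delta = min(11/2, (121/70)eps)

Fix eps > 0. We want delta > 0 with 0 < |x + 4| < delta ⇒ |(6x - 7)/(x - 7) − (31/11)| < eps.
Combining over a common denominator, (6x - 7)/(x - 7) − (31/11) = [(6x - 7)·(-11) − (-31)·(x - 7)] / [(-11)·(x - 7)] = -35(x + 4) / ((-11)(x - 7)).
So |(6x - 7)/(x - 7) − (31/11)| = 35|x + 4| / (11·|x − 7|).
Require delta ≤ 11/2, so |x − 7| ≥ |-11| − |x + 4| > 11 − 11/2 = 11/2.
Hence |(6x - 7)/(x - 7) − (31/11)| < 35|x + 4|/(11·(11/2)) = (70/121)|x + 4|, which is < eps once |x + 4| < (121/70)eps.
Take delta = min(11/2, (121/70)eps). Then 0 < |x + 4| < delta forces both bounds, so |(6x - 7)/(x - 7) − (31/11)| < eps.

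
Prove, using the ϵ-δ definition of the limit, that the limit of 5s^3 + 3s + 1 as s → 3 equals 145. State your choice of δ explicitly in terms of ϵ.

δ = min(1, ϵ/188)

Let ϵ > 0 be given. We want δ > 0 such that 0 < |s − 3| < δ implies |(5s^3 + 3s + 1) − 145| < ϵ.
(5s^3 + 3s + 1) − 145 = 5s^3 + 3s - 144 = (s − 3)(5s^2 + 15s + 48).
So |(5s^3 + 3s + 1) − 145| = |s − 3|·|5s^2 + 15s + 48|.
Require δ ≤ 1. Then |s − 3| < 1 gives |s| < 4, and by the triangle inequality |5s^2 + 15s + 48| ≤ 5·4^2 + 15·4 + 48 = 188.
Hence |(5s^3 + 3s + 1) − 145| ≤ 188|s − 3| < ϵ provided |s − 3| < ϵ/188.
Choosing δ = min(1, ϵ/188) ensures both conditions, hence |(5s^3 + 3s + 1) − 145| < ϵ.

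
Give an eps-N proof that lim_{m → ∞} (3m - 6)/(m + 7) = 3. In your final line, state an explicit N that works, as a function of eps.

Suppose eps > 0. For m ≥ 1, |(3m - 6)/(m + 7) − 3| = |-27|/((m + 7)) = 27/((m + 7)).
Since m + 7 ≥ m for m ≥ 1, this is ≤ 27/(m) = 27/m.
So |(3m - 6)/(m + 7) − 3| < eps whenever m > 27/eps.
Take N = 27/eps. If m > N then |(3m - 6)/(m + 7) − 3| ≤ 27/m < eps.

N = 27/eps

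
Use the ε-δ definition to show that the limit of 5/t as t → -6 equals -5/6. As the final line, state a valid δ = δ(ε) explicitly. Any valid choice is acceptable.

Fix ε > 0. We seek δ > 0 such that 0 < |t + 6| < δ implies |5/t + 5/6| < ε.
|5/t + 5/6| = 5·|-6 − t|/(6·|t|) = 5|t + 6|/(6|t|).
Restrict δ ≤ 3. Then |t + 6| < 3 gives |t| > 3, so 6|t| > 18.
Then |5/t + 5/6| < 5|t + 6|/18, which is < ε when |t + 6| < (18/5)ε.
Take δ = min(3, (18/5)ε). Then 0 < |t + 6| < δ gives both |t + 6| < 3 and |t + 6| < (18/5)ε, so |5/t + 5/6| < ε.

δ = min(3, (18/5)ε)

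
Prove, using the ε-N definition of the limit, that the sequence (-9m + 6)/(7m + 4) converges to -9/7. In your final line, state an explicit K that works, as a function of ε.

Let ε > 0. For m ≥ 1, |(-9m + 6)/(7m + 4) + 9/7| = |78|/(7(7m + 4)) = 78/(7(7m + 4)).
Since 7m + 4 ≥ 7m for m ≥ 1, this is ≤ 78/(7·7m) = (78/49)/m.
So |(-9m + 6)/(7m + 4) + 9/7| < ε whenever m > (78/49)/ε.
Take K = (78/49)/ε. If m > K then |(-9m + 6)/(7m + 4) + 9/7| ≤ (78/49)/m < ε.

K = (78/49)/ε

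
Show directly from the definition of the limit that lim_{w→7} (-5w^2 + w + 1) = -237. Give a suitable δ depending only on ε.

δ = min(1, ε/74)

Suppose ε > 0. We want δ > 0 such that 0 < |w − 7| < δ implies |(-5w^2 + w + 1) + 237| < ε.
(-5w^2 + w + 1) + 237 = -5w^2 + w + 238 = (w − 7)(-5w - 34).
So |(-5w^2 + w + 1) + 237| = |w − 7|·|-5w - 34|.
Require δ ≤ 1. Then |w − 7| < 1 gives |w| < 8, and by the triangle inequality |-5w - 34| ≤ 5·8 + 34 = 74.
Hence |(-5w^2 + w + 1) + 237| ≤ 74|w − 7| < ε provided |w − 7| < ε/74.
Choosing δ = min(1, ε/74) ensures both conditions, hence |(-5w^2 + w + 1) + 237| < ε.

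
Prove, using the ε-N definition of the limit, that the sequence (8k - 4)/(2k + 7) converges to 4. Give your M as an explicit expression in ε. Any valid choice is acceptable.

M = 16/ε

Let ε > 0. For k ≥ 1, |(8k - 4)/(2k + 7) − 4| = |-64|/(2(2k + 7)) = 64/(2(2k + 7)).
Since 2k + 7 ≥ 2k for k ≥ 1, this is ≤ 64/(2·2k) = 16/k.
So |(8k - 4)/(2k + 7) − 4| < ε whenever k > 16/ε.
Take M = 16/ε. If k > M then |(8k - 4)/(2k + 7) − 4| ≤ 16/k < ε.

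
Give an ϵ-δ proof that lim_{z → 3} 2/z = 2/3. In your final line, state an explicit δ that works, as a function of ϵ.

δ = min(3/2, (9/4)ϵ)

Suppose ϵ > 0. We seek δ > 0 such that 0 < |z − 3| < δ implies |2/z − (2/3)| < ϵ.
|2/z − (2/3)| = 2·|3 − z|/(3·|z|) = 2|z − 3|/(3|z|).
Restrict δ ≤ 3/2. Then |z − 3| < 3/2 gives |z| > 3/2, so 3|z| > 9/2.
Then |2/z − (2/3)| < 2|z − 3|/(9/2), which is < ϵ when |z − 3| < (9/4)ϵ.
Take δ = min(3/2, (9/4)ϵ). Then 0 < |z − 3| < δ gives both |z − 3| < 3/2 and |z − 3| < (9/4)ϵ, so |2/z − (2/3)| < ϵ.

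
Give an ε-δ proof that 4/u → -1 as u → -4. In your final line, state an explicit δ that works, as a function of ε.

δ = min(2, 2ε)

Let ε > 0 be given. We seek δ > 0 such that 0 < |u + 4| < δ implies |4/u + 1| < ε.
|4/u + 1| = 4·|-4 − u|/(4·|u|) = 4|u + 4|/(4|u|).
Require δ ≤ 2 so that |u| > 4 − 2 = 2, hence 4|u| > 8.
Then |4/u + 1| < 4|u + 4|/8, which is < ε when |u + 4| < 2ε.
Take δ = min(2, 2ε). Then 0 < |u + 4| < δ gives both |u + 4| < 2 and |u + 4| < 2ε, so |4/u + 1| < ε.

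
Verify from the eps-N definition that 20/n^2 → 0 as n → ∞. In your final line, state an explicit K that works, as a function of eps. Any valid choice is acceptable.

Fix eps > 0. For n ≥ 1, |20/n^2 − 0| = 20/n^2.
20/n^2 < eps ⇔ n^2 > 20/eps ⇔ n > (20/eps)^{1/2}.
Take K = (20/eps)^{1/2}. Then n > K implies 20/n^2 < eps.

K = (20/eps)^{1/2}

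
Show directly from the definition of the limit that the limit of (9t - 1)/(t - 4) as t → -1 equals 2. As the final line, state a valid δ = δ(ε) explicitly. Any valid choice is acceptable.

δ = min(5/2, (5/14)ε)

Let ε > 0 be given. We want δ > 0 with 0 < |t + 1| < δ ⇒ |(9t - 1)/(t - 4) − 2| < ε.
Combining over a common denominator, (9t - 1)/(t - 4) − 2 = [(9t - 1)·(-5) − (-10)·(t - 4)] / [(-5)·(t - 4)] = -35(t + 1) / ((-5)(t - 4)).
So |(9t - 1)/(t - 4) − 2| = 35|t + 1| / (5·|t − 4|).
Restrict δ ≤ 5/2. Then |t + 1| < 5/2 gives |t − 4| = |(t + 1) + (-5)| ≥ 5 − 5/2 = 5/2.
Hence |(9t - 1)/(t - 4) − 2| < 35|t + 1|/(5·(5/2)) = (14/5)|t + 1|, which is < ε once |t + 1| < (5/14)ε.
Take δ = min(5/2, (5/14)ε). Then 0 < |t + 1| < δ forces both bounds, so |(9t - 1)/(t - 4) − 2| < ε.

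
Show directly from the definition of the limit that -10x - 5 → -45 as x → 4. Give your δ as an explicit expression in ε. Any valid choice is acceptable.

Suppose ε > 0. We need δ > 0 so that 0 < |x − 4| < δ implies |(-10x - 5) + 45| < ε.
Since (-10x - 5) + 45 = -10(x − 4), we have |(-10x - 5) + 45| = 10|x − 4|.
So 10|x − 4| < ε exactly when |x − 4| < ε/10.
Take δ = ε/10. If 0 < |x − 4| < δ then |(-10x - 5) + 45| = 10|x − 4| < 10·(ε/10) = ε.

δ = ε/10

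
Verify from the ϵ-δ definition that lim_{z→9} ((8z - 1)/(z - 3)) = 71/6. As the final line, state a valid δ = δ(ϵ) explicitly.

δ = min(3, (18/23)ϵ)

Let ϵ > 0. We want δ > 0 with 0 < |z − 9| < δ ⇒ |(8z - 1)/(z - 3) − (71/6)| < ϵ.
Combining over a common denominator, (8z - 1)/(z - 3) − (71/6) = [(8z - 1)·6 − 71·(z - 3)] / [6·(z - 3)] = -23(z − 9) / (6(z - 3)).
So |(8z - 1)/(z - 3) − (71/6)| = 23|z − 9| / (6·|z − 3|).
Require δ ≤ 3, so |z − 3| ≥ |6| − |z − 9| > 6 − 3 = 3.
Hence |(8z - 1)/(z - 3) − (71/6)| < 23|z − 9|/(6·3) = (23/18)|z − 9|, which is < ϵ once |z − 9| < (18/23)ϵ.
Take δ = min(3, (18/23)ϵ). Then 0 < |z − 9| < δ forces both bounds, so |(8z - 1)/(z - 3) − (71/6)| < ϵ.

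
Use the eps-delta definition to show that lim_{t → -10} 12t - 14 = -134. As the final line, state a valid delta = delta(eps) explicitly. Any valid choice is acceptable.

delta = eps/12

Let eps > 0 be given. We need delta > 0 so that 0 < |t + 10| < delta implies |(12t - 14) + 134| < eps.
Since (12t - 14) + 134 = 12(t + 10), we have |(12t - 14) + 134| = 12|t + 10|.
So 12|t + 10| < eps exactly when |t + 10| < eps/12.
Choosing delta = eps/12 gives |(12t - 14) + 134| = 12|t + 10| < eps whenever |t + 10| < delta.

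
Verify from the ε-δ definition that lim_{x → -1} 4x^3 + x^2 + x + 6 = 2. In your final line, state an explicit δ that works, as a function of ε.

δ = min(2, ε/49)

Fix ε > 0. We want δ > 0 such that 0 < |x + 1| < δ implies |(4x^3 + x^2 + x + 6) − 2| < ε.
(4x^3 + x^2 + x + 6) − 2 = 4x^3 + x^2 + x + 4 = (x + 1)(4x^2 - 3x + 4).
So |(4x^3 + x^2 + x + 6) − 2| = |x + 1|·|4x^2 - 3x + 4|.
Assume first that |x + 1| < 2, so |x| < 3. Then |4x^2 - 3x + 4| ≤ 4·3^2 + 3·3 + 4 = 49.
Hence |(4x^3 + x^2 + x + 6) − 2| ≤ 49|x + 1| < ε provided |x + 1| < ε/49.
Choosing δ = min(2, ε/49) ensures both conditions, hence |(4x^3 + x^2 + x + 6) − 2| < ε.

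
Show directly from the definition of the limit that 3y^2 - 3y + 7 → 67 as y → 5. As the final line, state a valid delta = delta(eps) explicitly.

delta = min(1, eps/30)

Fix eps > 0. We want delta > 0 such that 0 < |y − 5| < delta implies |(3y^2 - 3y + 7) − 67| < eps.
(3y^2 - 3y + 7) − 67 = 3y^2 - 3y - 60 = (y − 5)(3y + 12).
So |(3y^2 - 3y + 7) − 67| = |y − 5|·|3y + 12|.
Assume first that |y − 5| < 1, so |y| < 6. Then |3y + 12| ≤ 3·6 + 12 = 30.
Hence |(3y^2 - 3y + 7) − 67| ≤ 30|y − 5| < eps provided |y − 5| < eps/30.
Choosing delta = min(1, eps/30) ensures both conditions, hence |(3y^2 - 3y + 7) − 67| < eps.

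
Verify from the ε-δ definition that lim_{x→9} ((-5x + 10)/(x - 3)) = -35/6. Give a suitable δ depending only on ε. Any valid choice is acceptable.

δ = min(3, (18/5)ε)

Let ε > 0. We want δ > 0 with 0 < |x − 9| < δ ⇒ |(-5x + 10)/(x - 3) + 35/6| < ε.
Combining over a common denominator, (-5x + 10)/(x - 3) + 35/6 = [(-5x + 10)·6 − (-35)·(x - 3)] / [6·(x - 3)] = 5(x − 9) / (6(x - 3)).
So |(-5x + 10)/(x - 3) + 35/6| = 5|x − 9| / (6·|x − 3|).
Require δ ≤ 3, so |x − 3| ≥ |6| − |x − 9| > 6 − 3 = 3.
Hence |(-5x + 10)/(x - 3) + 35/6| < 5|x − 9|/(6·3) = (5/18)|x − 9|, which is < ε once |x − 9| < (18/5)ε.
Take δ = min(3, (18/5)ε). Then 0 < |x − 9| < δ forces both bounds, so |(-5x + 10)/(x - 3) + 35/6| < ε.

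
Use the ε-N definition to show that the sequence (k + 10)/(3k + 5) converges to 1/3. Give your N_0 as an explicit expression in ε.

N_0 = (25/9)/ε

Let ε > 0. For k ≥ 1, |(k + 10)/(3k + 5) − (1/3)| = |25|/(3(3k + 5)) = 25/(3(3k + 5)).
Since 3k + 5 ≥ 3k for k ≥ 1, this is ≤ 25/(3·3k) = (25/9)/k.
So |(k + 10)/(3k + 5) − (1/3)| < ε whenever k > (25/9)/ε.
Take N_0 = (25/9)/ε. If k > N_0 then |(k + 10)/(3k + 5) − (1/3)| ≤ (25/9)/k < ε.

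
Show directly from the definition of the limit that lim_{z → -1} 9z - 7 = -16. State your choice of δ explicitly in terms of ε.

Suppose ε > 0. We need δ > 0 so that 0 < |z + 1| < δ implies |(9z - 7) + 16| < ε.
|(9z - 7) + 16| = |9z + 9| = 9|z + 1|.
Thus it suffices that |z + 1| < ε/9.
Choosing δ = ε/9 gives |(9z - 7) + 16| = 9|z + 1| < ε whenever |z + 1| < δ.

δ = ε/9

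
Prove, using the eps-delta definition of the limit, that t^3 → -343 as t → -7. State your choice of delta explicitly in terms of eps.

delta = min(1, eps/169)

Fix eps > 0. We seek delta > 0 with 0 < |t + 7| < delta ⇒ |t^3 + 343| < eps.
Factor: t^3 + 343 = (t + 7)(t^2 - 7t + 49), so |t^3 + 343| = |t + 7|·|t^2 - 7t + 49|.
Impose delta ≤ 1 so that |t| < 8; then |t^2 - 7t + 49| ≤ 169.
Hence |t^3 + 343| ≤ 169|t + 7|, which is < eps once |t + 7| < eps/169.
Take delta = min(1, eps/169). If 0 < |t + 7| < delta then both bounds hold and |t^3 + 343| ≤ 169|t + 7| < 169·(eps/169) = eps.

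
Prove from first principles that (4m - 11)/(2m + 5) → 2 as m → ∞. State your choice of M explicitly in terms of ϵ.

Fix ϵ > 0. For m ≥ 1, |(4m - 11)/(2m + 5) − 2| = |-42|/(2(2m + 5)) = 42/(2(2m + 5)).
Since 2m + 5 ≥ 2m for m ≥ 1, this is ≤ 42/(2·2m) = (21/2)/m.
So |(4m - 11)/(2m + 5) − 2| < ϵ whenever m > (21/2)/ϵ.
Take M = (21/2)/ϵ. If m > M then |(4m - 11)/(2m + 5) − 2| ≤ (21/2)/m < ϵ.

M = (21/2)/ϵ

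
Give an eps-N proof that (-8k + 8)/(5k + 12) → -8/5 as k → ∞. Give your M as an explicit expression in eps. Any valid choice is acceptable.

Suppose eps > 0. For k ≥ 1, |(-8k + 8)/(5k + 12) + 8/5| = |136|/(5(5k + 12)) = 136/(5(5k + 12)).
Since 5k + 12 ≥ 5k for k ≥ 1, this is ≤ 136/(5·5k) = (136/25)/k.
So |(-8k + 8)/(5k + 12) + 8/5| < eps whenever k > (136/25)/eps.
Take M = (136/25)/eps. If k > M then |(-8k + 8)/(5k + 12) + 8/5| ≤ (136/25)/k < eps.

M = (136/25)/eps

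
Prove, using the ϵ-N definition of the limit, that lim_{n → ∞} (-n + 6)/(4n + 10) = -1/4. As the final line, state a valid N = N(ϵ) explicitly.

N = (17/8)/ϵ

Let ϵ > 0. For n ≥ 1, |(-n + 6)/(4n + 10) + 1/4| = |34|/(4(4n + 10)) = 34/(4(4n + 10)).
Since 4n + 10 ≥ 4n for n ≥ 1, this is ≤ 34/(4·4n) = (17/8)/n.
So |(-n + 6)/(4n + 10) + 1/4| < ϵ whenever n > (17/8)/ϵ.
Take N = (17/8)/ϵ. If n > N then |(-n + 6)/(4n + 10) + 1/4| ≤ (17/8)/n < ϵ.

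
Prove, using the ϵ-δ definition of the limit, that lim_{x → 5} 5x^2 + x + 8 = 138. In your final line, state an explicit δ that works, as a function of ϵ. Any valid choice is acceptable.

δ = min(1, ϵ/56)

Let ϵ > 0 be given. We want δ > 0 such that 0 < |x − 5| < δ implies |(5x^2 + x + 8) − 138| < ϵ.
(5x^2 + x + 8) − 138 = 5x^2 + x - 130 = (x − 5)(5x + 26).
So |(5x^2 + x + 8) − 138| = |x − 5|·|5x + 26|.
Require δ ≤ 1. Then |x − 5| < 1 gives |x| < 6, and by the triangle inequality |5x + 26| ≤ 5·6 + 26 = 56.
Hence |(5x^2 + x + 8) − 138| ≤ 56|x − 5| < ϵ provided |x − 5| < ϵ/56.
Take δ = min(1, ϵ/56). Then 0 < |x − 5| < δ gives both |x − 5| < 1 and |x − 5| < ϵ/56, so |(5x^2 + x + 8) − 138| < ϵ.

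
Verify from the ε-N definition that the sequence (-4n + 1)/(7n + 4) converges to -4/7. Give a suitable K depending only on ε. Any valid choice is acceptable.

Let ε > 0 be given. For n ≥ 1, |(-4n + 1)/(7n + 4) + 4/7| = |23|/(7(7n + 4)) = 23/(7(7n + 4)).
Since 7n + 4 ≥ 7n for n ≥ 1, this is ≤ 23/(7·7n) = (23/49)/n.
So |(-4n + 1)/(7n + 4) + 4/7| < ε whenever n > (23/49)/ε.
Take K = (23/49)/ε. If n > K then |(-4n + 1)/(7n + 4) + 4/7| ≤ (23/49)/n < ε.

K = (23/49)/ε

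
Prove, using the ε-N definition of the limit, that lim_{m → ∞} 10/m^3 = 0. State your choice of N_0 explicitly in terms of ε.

N_0 = (10/ε)^{1/3}

Suppose ε > 0. For m ≥ 1, |10/m^3 − 0| = 10/m^3.
10/m^3 < ε ⇔ m^3 > 10/ε ⇔ m > (10/ε)^{1/3}.
Take N_0 = (10/ε)^{1/3}. Then m > N_0 implies 10/m^3 < ε.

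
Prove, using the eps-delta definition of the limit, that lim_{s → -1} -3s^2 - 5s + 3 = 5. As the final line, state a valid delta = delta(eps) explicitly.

Let eps > 0. We want delta > 0 such that 0 < |s + 1| < delta implies |(-3s^2 - 5s + 3) − 5| < eps.
(-3s^2 - 5s + 3) − 5 = -3s^2 - 5s - 2 = (s + 1)(-3s - 2).
So |(-3s^2 - 5s + 3) − 5| = |s + 1|·|-3s - 2|.
Assume first that |s + 1| < 1, so |s| < 2. Then |-3s - 2| ≤ 3·2 + 2 = 8.
Hence |(-3s^2 - 5s + 3) − 5| ≤ 8|s + 1| < eps provided |s + 1| < eps/8.
Take delta = min(1, eps/8). Then 0 < |s + 1| < delta gives both |s + 1| < 1 and |s + 1| < eps/8, so |(-3s^2 - 5s + 3) − 5| < eps.

delta = min(1, eps/8)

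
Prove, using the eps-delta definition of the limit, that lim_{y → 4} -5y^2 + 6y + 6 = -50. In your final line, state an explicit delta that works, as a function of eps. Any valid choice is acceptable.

delta = min(1, eps/39)

Let eps > 0 be given. We want delta > 0 such that 0 < |y − 4| < delta implies |(-5y^2 + 6y + 6) + 50| < eps.
(-5y^2 + 6y + 6) + 50 = -5y^2 + 6y + 56 = (y − 4)(-5y - 14).
So |(-5y^2 + 6y + 6) + 50| = |y − 4|·|-5y - 14|.
Require delta ≤ 1. Then |y − 4| < 1 gives |y| < 5, and by the triangle inequality |-5y - 14| ≤ 5·5 + 14 = 39.
Hence |(-5y^2 + 6y + 6) + 50| ≤ 39|y − 4| < eps provided |y − 4| < eps/39.
Take delta = min(1, eps/39). Then 0 < |y − 4| < delta gives both |y − 4| < 1 and |y − 4| < eps/39, so |(-5y^2 + 6y + 6) + 50| < eps.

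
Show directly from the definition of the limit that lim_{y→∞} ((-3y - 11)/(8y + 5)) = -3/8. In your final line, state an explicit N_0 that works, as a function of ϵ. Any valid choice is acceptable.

Fix ϵ > 0. We seek N_0 > 0 such that y > N_0 implies |(-3y - 11)/(8y + 5) + 3/8| < ϵ.
(-3y - 11)/(8y + 5) + 3/8 = (8(-3y - 11) − (-3)(8y + 5)) / (8(8y + 5)) = -73/(8(8y + 5)).
For y > 0 we have 8y + 5 > 8y, so |(-3y - 11)/(8y + 5) + 3/8| = 73/(8(8y + 5)) < 73/(8·8y) = (73/64)/y.
Thus |(-3y - 11)/(8y + 5) + 3/8| < ϵ whenever y > (73/64)/ϵ.
Take N_0 = (73/64)/ϵ. If y > N_0 then |(-3y - 11)/(8y + 5) + 3/8| < (73/64)/y < ϵ.

N_0 = (73/64)/ϵ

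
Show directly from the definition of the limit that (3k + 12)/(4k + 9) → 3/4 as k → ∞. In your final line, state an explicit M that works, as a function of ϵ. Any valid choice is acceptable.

M = (21/16)/ϵ

Suppose ϵ > 0. For k ≥ 1, |(3k + 12)/(4k + 9) − (3/4)| = |21|/(4(4k + 9)) = 21/(4(4k + 9)).
Since 4k + 9 ≥ 4k for k ≥ 1, this is ≤ 21/(4·4k) = (21/16)/k.
So |(3k + 12)/(4k + 9) − (3/4)| < ϵ whenever k > (21/16)/ϵ.
Take M = (21/16)/ϵ. If k > M then |(3k + 12)/(4k + 9) − (3/4)| ≤ (21/16)/k < ϵ.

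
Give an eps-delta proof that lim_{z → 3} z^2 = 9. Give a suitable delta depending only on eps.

delta = min(2, eps/8)

Fix eps > 0. We seek delta > 0 with 0 < |z − 3| < delta ⇒ |z^2 − 9| < eps.
Factor: z^2 − 9 = (z − 3)(z + 3), so |z^2 − 9| = |z − 3|·|z + 3|.
Impose delta ≤ 2 so that |z| < 5; then |z + 3| ≤ 8.
Hence |z^2 − 9| ≤ 8|z − 3|, which is < eps once |z − 3| < eps/8.
Take delta = min(2, eps/8). If 0 < |z − 3| < delta then both bounds hold and |z^2 − 9| ≤ 8|z − 3| < 8·(eps/8) = eps.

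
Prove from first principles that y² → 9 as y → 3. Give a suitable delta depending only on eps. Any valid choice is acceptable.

Suppose eps > 0. We seek delta > 0 with 0 < |y − 3| < delta ⇒ |y² − 9| < eps.
Factor: y² − 9 = (y − 3)(y + 3), so |y² − 9| = |y − 3|·|y + 3|.
Impose delta ≤ 2 so that |y| < 5; then |y + 3| ≤ 8.
Hence |y² − 9| ≤ 8|y − 3|, which is < eps once |y − 3| < eps/8.
Take delta = min(2, eps/8). If 0 < |y − 3| < delta then both bounds hold and |y² − 9| ≤ 8|y − 3| < 8·(eps/8) = eps.

delta = min(2, eps/8)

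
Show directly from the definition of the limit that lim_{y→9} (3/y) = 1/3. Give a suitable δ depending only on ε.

Let ε > 0 be given. We seek δ > 0 such that 0 < |y − 9| < δ implies |3/y − (1/3)| < ε.
|3/y − (1/3)| = 3·|9 − y|/(9·|y|) = 3|y − 9|/(9|y|).
Require δ ≤ 9/2 so that |y| > 9 − 9/2 = 9/2, hence 9|y| > 81/2.
Then |3/y − (1/3)| < 3|y − 9|/(81/2), which is < ε when |y − 9| < (27/2)ε.
Take δ = min(9/2, (27/2)ε). Then 0 < |y − 9| < δ gives both |y − 9| < 9/2 and |y − 9| < (27/2)ε, so |3/y − (1/3)| < ε.

δ = min(9/2, (27/2)ε)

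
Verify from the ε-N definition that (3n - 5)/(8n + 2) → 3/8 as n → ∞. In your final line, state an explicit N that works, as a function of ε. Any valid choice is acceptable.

Fix ε > 0. For n ≥ 1, |(3n - 5)/(8n + 2) − (3/8)| = |-46|/(8(8n + 2)) = 46/(8(8n + 2)).
Since 8n + 2 ≥ 8n for n ≥ 1, this is ≤ 46/(8·8n) = (23/32)/n.
So |(3n - 5)/(8n + 2) − (3/8)| < ε whenever n > (23/32)/ε.
Take N = (23/32)/ε. If n > N then |(3n - 5)/(8n + 2) − (3/8)| ≤ (23/32)/n < ε.

N = (23/32)/ε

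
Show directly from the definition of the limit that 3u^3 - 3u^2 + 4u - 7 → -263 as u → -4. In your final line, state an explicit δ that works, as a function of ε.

Let ε > 0. We want δ > 0 such that 0 < |u + 4| < δ implies |(3u^3 - 3u^2 + 4u - 7) + 263| < ε.
(3u^3 - 3u^2 + 4u - 7) + 263 = 3u^3 - 3u^2 + 4u + 256 = (u + 4)(3u^2 - 15u + 64).
So |(3u^3 - 3u^2 + 4u - 7) + 263| = |u + 4|·|3u^2 - 15u + 64|.
Require δ ≤ 2. Then |u + 4| < 2 gives |u| < 6, and by the triangle inequality |3u^2 - 15u + 64| ≤ 3·6^2 + 15·6 + 64 = 262.
Hence |(3u^3 - 3u^2 + 4u - 7) + 263| ≤ 262|u + 4| < ε provided |u + 4| < ε/262.
Take δ = min(2, ε/262). Then 0 < |u + 4| < δ gives both |u + 4| < 2 and |u + 4| < ε/262, so |(3u^3 - 3u^2 + 4u - 7) + 263| < ε.

δ = min(2, ε/262)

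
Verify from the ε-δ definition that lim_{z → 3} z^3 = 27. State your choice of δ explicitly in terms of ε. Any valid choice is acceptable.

Let ε > 0 be given. We seek δ > 0 with 0 < |z − 3| < δ ⇒ |z^3 − 27| < ε.
Factor: z^3 − 27 = (z − 3)(z^2 + 3z + 9), so |z^3 − 27| = |z − 3|·|z^2 + 3z + 9|.
Impose δ ≤ 1 so that |z| < 4; then |z^2 + 3z + 9| ≤ 37.
Hence |z^3 − 27| ≤ 37|z − 3|, which is < ε once |z − 3| < ε/37.
Take δ = min(1, ε/37). If 0 < |z − 3| < δ then both bounds hold and |z^3 − 27| ≤ 37|z − 3| < 37·(ε/37) = ε.

δ = min(1, ε/37)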